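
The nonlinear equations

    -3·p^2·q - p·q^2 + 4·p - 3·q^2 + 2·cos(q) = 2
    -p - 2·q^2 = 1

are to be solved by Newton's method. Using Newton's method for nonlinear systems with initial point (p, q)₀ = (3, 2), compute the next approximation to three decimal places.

(3.354, 0.456)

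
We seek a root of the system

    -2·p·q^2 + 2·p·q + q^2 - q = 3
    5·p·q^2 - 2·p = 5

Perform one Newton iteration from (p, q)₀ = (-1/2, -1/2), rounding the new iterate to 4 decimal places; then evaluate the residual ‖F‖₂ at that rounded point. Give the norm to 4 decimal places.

At (-1/2, -1/2): F = (-1.5000, -4.6250).
Jacobian J = [[-2·q^2 + 2·q, -4·p·q + 2·p + 2·q - 1], [5·q^2 - 2, 10·p·q]].
At the point, J = [[-1.5000, -4.0000], [-0.7500, 2.5000]] (det J = -6.7500).
Solving J·Δ = −F gives Δ = (-3.2963, 0.8611).
Then the next iterate is (p, q)₁ = (-3.7963, 0.3611).
Re-evaluating at (-3.7963, 0.3611): F = (-4.982371, 0.117541), so ‖F‖₂ = 4.9838.

4.9838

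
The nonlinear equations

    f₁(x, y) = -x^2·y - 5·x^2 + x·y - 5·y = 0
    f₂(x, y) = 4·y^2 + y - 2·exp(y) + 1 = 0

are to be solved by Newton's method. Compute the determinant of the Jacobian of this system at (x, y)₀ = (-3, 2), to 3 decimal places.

J = [[-2·x·y - 10·x + y, -x^2 + x - 5], [0, 8·y - 2·exp(y) + 1]].
At the point, J = [[44.000, -17.000], [0.000, 2.22189]].
det J = 97.763.

97.763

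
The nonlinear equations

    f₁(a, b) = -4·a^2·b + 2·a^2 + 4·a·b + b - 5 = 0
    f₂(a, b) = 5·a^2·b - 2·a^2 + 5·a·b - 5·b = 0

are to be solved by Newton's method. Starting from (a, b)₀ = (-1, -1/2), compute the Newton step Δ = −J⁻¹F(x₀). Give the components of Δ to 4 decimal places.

At (-1, -1/2): F = (0.5000, 0.5000).
Jacobian J = [[-8·a·b + 4·a + 4·b, -4·a^2 + 4·a + 1], [10·a·b - 4·a + 5·b, 5·a^2 + 5·a - 5]].
At the point, J = [[-10.0000, -7.0000], [6.5000, -5.0000]] (det J = 95.5000).
Solving J·Δ = −F gives Δ = (-0.0105, 0.0864).

(-0.0105, 0.0864)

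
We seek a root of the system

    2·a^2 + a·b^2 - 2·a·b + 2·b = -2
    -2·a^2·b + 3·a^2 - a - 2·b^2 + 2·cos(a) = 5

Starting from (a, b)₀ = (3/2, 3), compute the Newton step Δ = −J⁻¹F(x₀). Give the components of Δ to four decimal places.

At (3/2, 3): F = (17.0000, -31.108526).
Jacobian J = [[4·a + b^2 - 2·b, 2·a·b - 2·a + 2], [-4·a·b + 6·a - 2·sin(a) - 1, -2·a^2 - 4·b]].
At the point, J = [[9.0000, 8.0000], [-11.994990, -16.5000]] (det J = -52.540080).
Solving J·Δ = −F gives Δ = (-0.6021, -1.4477).

(-0.6021, -1.4477)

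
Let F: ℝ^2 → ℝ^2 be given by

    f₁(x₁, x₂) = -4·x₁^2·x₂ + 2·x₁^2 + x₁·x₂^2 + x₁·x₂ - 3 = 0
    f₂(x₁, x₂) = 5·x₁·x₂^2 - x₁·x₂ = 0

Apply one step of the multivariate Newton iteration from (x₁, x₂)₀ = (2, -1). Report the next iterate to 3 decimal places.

At (2, -1): F = (21.000, 12.000).
Jacobian J = [[-8·x₁·x₂ + 4·x₁ + x₂^2 + x₂, -4·x₁^2 + 2·x₁·x₂ + x₁], [5·x₂^2 - x₂, 10·x₁·x₂ - x₁]].
At the point, J = [[24.000, -18.000], [6.000, -22.000]] (det J = -420.000).
Solving J·Δ = −F gives Δ = (-0.586, 0.386).
Then the next iterate is (x₁, x₂)₁ = (1.414, -0.614).

(1.414, -0.614)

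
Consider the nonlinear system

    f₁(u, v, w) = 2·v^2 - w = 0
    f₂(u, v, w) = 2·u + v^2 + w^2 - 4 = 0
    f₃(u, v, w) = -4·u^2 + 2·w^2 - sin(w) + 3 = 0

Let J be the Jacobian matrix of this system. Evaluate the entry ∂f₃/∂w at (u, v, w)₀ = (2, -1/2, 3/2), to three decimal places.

∂f₃/∂w = 4·w - cos(w).
At (2, -1/2, 3/2) this is 5.929.

5.929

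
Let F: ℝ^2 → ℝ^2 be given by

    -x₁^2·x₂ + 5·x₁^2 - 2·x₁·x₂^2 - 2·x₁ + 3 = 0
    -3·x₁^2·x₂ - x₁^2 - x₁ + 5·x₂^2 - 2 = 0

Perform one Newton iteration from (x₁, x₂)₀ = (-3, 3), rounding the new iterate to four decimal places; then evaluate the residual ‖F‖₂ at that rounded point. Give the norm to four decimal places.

At (-3, 3): F = (81.0000, -44.0000).
Jacobian J = [[-2·x₁·x₂ + 10·x₁ - 2·x₂^2 - 2, -x₁^2 - 4·x₁·x₂], [-6·x₁·x₂ - 2·x₁ - 1, -3·x₁^2 + 10·x₂]].
At the point, J = [[-32.0000, 27.0000], [59.0000, 3.0000]] (det J = -1689.0000).
Solving J·Δ = −F gives Δ = (0.8472, -1.9959).
Then the next iterate is (x₁, x₂)₁ = (-2.1528, 1.0041).
Re-evaluating at (-2.1528, 1.0041): F = (30.165768, -13.401312), so ‖F‖₂ = 33.0086.

33.0086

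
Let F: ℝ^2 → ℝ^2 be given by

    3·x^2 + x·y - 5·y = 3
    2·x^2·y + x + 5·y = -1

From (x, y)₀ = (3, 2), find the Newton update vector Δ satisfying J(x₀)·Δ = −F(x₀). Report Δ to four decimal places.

At (3, 2): F = (20.0000, 50.0000).
Jacobian J = [[6·x + y, x - 5], [4·x·y + 1, 2·x^2 + 5]].
At the point, J = [[20.0000, -2.0000], [25.0000, 23.0000]] (det J = 510.0000).
Solving J·Δ = −F gives Δ = (-1.0980, -0.9804).

(-1.0980, -0.9804)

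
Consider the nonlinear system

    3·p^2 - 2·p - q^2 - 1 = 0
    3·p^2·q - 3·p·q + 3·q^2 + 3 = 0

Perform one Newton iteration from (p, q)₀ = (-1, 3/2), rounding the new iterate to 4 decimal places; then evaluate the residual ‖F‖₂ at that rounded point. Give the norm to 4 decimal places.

At (-1, 3/2): F = (1.7500, 18.7500).
Jacobian J = [[6·p - 2, -2·q], [6·p·q - 3·q, 3·p^2 - 3·p + 6·q]].
At the point, J = [[-8.0000, -3.0000], [-13.5000, 15.0000]] (det J = -160.5000).
Solving J·Δ = −F gives Δ = (0.5140, -0.7874).
Then the next iterate is (p, q)₁ = (-0.4860, 0.7126).
Re-evaluating at (-0.4860, 0.7126): F = (0.172789, 6.067307), so ‖F‖₂ = 6.0698.

6.0698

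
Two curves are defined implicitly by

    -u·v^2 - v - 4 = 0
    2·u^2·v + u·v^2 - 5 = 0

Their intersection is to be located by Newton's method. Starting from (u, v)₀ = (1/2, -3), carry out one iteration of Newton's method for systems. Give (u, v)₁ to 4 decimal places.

At (1/2, -3): F = (-5.5000, -2.0000).
Jacobian J = [[-v^2, -2·u·v - 1], [4·u·v + v^2, 2·u^2 + 2·u·v]].
At the point, J = [[-9.0000, 2.0000], [3.0000, -2.5000]] (det J = 16.5000).
Solving J·Δ = −F gives Δ = (-1.0758, -2.0909).
Then the next iterate is (u, v)₁ = (-0.5758, -5.0909).

(-0.5758, -5.0909)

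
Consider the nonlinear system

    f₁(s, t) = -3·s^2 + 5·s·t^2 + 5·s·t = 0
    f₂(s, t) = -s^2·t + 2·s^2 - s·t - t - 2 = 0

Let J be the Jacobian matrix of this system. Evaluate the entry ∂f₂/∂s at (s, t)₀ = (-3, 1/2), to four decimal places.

∂f₂/∂s = -2·s·t + 4·s - t.
At (-3, 1/2) this is -9.5000.

-9.5000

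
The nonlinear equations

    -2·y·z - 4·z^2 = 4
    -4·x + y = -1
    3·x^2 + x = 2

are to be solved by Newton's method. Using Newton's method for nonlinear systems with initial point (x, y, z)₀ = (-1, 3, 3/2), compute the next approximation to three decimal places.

(-1.000, -5.000, 1.611)

At (-1, 3, 3/2): F = (-22.000, 8.000, 0.000).
Jacobian J = [[0, -2·z, -2·y - 8·z], [-4, 1, 0], [6·x + 1, 0, 0]].
At the point, J = [[0.000, -3.000, -18.000], [-4.000, 1.000, 0.000], [-5.000, 0.000, 0.000]] (det J = -90.000).
Solving J·Δ = −F gives Δ = (0.000, -8.000, 0.111).
Then the next iterate is (x, y, z)₁ = (-1.000, -5.000, 1.611).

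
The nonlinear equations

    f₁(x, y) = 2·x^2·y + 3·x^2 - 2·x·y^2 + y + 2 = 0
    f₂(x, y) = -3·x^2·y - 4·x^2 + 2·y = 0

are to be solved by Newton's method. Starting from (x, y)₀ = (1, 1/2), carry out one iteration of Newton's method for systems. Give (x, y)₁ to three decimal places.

(1.429, -8.714)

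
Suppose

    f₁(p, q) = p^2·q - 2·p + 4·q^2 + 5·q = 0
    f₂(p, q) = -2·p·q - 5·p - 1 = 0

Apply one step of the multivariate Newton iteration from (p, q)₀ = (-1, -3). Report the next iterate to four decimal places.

(-1.1538, -1.9231)

At (-1, -3): F = (20.0000, -2.0000).
Jacobian J = [[2·p·q - 2, p^2 + 8·q + 5], [-2·q - 5, -2·p]].
At the point, J = [[4.0000, -18.0000], [1.0000, 2.0000]] (det J = 26.0000).
Solving J·Δ = −F gives Δ = (-0.1538, 1.0769).
Then the next iterate is (p, q)₁ = (-1.1538, -1.9231).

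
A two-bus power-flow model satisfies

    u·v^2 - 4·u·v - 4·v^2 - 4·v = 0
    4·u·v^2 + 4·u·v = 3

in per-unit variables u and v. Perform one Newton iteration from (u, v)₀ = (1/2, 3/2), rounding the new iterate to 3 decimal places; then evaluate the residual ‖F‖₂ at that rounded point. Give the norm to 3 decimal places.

At (1/2, 3/2): F = (-16.875, 4.500).
Jacobian J = [[v^2 - 4·v, 2·u·v - 4·u - 8·v - 4], [4·v^2 + 4·v, 8·u·v + 4·u]].
At the point, J = [[-3.750, -16.500], [15.000, 8.000]] (det J = 217.500).
Solving J·Δ = −F gives Δ = (0.279, -1.086).
Then the next iterate is (u, v)₁ = (0.779, 0.414).
Re-evaluating at (0.779, 0.414): F = (-3.49809, -1.17591), so ‖F‖₂ = 3.690.

3.690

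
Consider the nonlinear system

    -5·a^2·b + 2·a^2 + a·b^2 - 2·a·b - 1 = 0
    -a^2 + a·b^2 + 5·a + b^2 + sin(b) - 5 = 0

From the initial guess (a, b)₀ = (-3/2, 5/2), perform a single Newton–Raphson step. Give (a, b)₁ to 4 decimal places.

(0.0871, 4.1177)

At (-3/2, 5/2): F = (-26.5000, -17.276528).
Jacobian J = [[-10·a·b + 4·a + b^2 - 2·b, -5·a^2 + 2·a·b - 2·a], [-2·a + b^2 + 5, 2·a·b + 2·b + cos(b)]].
At the point, J = [[32.7500, -15.7500], [14.2500, -3.301144]] (det J = 116.325047).
Solving J·Δ = −F gives Δ = (1.5871, 1.6177).
Then the next iterate is (a, b)₁ = (0.0871, 4.1177).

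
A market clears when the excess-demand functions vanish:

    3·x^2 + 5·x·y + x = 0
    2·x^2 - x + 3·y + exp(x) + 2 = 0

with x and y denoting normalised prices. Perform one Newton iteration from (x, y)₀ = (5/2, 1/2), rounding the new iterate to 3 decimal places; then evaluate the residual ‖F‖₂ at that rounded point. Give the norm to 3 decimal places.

10.663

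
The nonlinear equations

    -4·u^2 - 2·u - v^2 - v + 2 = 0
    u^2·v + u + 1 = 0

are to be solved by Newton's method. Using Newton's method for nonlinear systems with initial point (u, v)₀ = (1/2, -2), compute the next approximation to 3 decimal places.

At (1/2, -2): F = (-2.000, 1.000).
Jacobian J = [[-8·u - 2, -2·v - 1], [2·u·v + 1, u^2]].
At the point, J = [[-6.000, 3.000], [-1.000, 0.250]] (det J = 1.500).
Solving J·Δ = −F gives Δ = (2.333, 5.333).
Then the next iterate is (u, v)₁ = (2.833, 3.333).

(2.833, 3.333)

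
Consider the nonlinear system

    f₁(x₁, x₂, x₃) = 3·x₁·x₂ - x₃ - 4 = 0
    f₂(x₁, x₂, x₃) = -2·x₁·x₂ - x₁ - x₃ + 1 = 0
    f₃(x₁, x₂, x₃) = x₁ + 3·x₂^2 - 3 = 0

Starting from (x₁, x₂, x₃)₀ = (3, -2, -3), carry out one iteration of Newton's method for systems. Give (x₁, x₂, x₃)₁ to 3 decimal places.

At (3, -2, -3): F = (-19.000, 13.000, 12.000).
Jacobian J = [[3·x₂, 3·x₁, -1], [-2·x₂ - 1, -2·x₁, -1], [1, 6·x₂, 0]].
At the point, J = [[-6.000, 9.000, -1.000], [3.000, -6.000, -1.000], [1.000, -12.000, 0.000]] (det J = 93.000).
Solving J·Δ = −F gives Δ = (-2.194, 0.817, 1.516).
Then the next iterate is (x₁, x₂, x₃)₁ = (0.806, -1.183, -1.484).

(0.806, -1.183, -1.484)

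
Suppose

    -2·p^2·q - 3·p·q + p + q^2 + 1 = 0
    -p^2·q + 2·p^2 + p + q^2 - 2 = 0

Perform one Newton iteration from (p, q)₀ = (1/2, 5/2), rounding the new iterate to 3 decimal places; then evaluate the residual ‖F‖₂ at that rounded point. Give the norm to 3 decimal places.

1.276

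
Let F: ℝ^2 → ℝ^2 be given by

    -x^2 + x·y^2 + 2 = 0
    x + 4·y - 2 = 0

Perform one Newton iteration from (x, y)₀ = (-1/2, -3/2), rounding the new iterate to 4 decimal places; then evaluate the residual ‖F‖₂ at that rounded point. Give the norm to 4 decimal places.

3.0053

At (-1/2, -3/2): F = (0.6250, -8.5000).
Jacobian J = [[-2·x + y^2, 2·x·y], [1, 4]].
At the point, J = [[3.2500, 1.5000], [1.0000, 4.0000]] (det J = 11.5000).
Solving J·Δ = −F gives Δ = (-1.3261, 2.4565).
Then the next iterate is (x, y)₁ = (-1.8261, 0.9565).
Re-evaluating at (-1.8261, 0.9565): F = (-3.005326, -0.0001), so ‖F‖₂ = 3.0053.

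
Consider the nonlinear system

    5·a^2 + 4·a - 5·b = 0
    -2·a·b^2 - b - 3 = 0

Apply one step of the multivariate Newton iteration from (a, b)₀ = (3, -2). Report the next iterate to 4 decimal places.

At (3, -2): F = (67.0000, -25.0000).
Jacobian J = [[10·a + 4, -5], [-2·b^2, -4·a·b - 1]].
At the point, J = [[34.0000, -5.0000], [-8.0000, 23.0000]] (det J = 742.0000).
Solving J·Δ = −F gives Δ = (-1.9084, 0.4232).
Then the next iterate is (a, b)₁ = (1.0916, -1.5768).

(1.0916, -1.5768)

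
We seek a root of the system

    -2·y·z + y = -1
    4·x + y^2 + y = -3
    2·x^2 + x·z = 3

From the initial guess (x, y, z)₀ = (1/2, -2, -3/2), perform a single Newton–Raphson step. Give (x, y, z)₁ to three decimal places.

(-20.750, -28.000, 26.250)

At (1/2, -2, -3/2): F = (-7.000, 7.000, -3.250).
Jacobian J = [[0, -2·z + 1, -2·y], [4, 2·y + 1, 0], [4·x + z, 0, x]].
At the point, J = [[0.000, 4.000, 4.000], [4.000, -3.000, 0.000], [0.500, 0.000, 0.500]] (det J = -2.000).
Solving J·Δ = −F gives Δ = (-21.250, -26.000, 27.750).
Then the next iterate is (x, y, z)₁ = (-20.750, -28.000, 26.250).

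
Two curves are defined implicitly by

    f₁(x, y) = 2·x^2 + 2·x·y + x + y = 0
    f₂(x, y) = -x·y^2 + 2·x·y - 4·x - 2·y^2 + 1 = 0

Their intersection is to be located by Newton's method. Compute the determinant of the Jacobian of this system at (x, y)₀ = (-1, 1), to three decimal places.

J = [[4·x + 2·y + 1, 2·x + 1], [-y^2 + 2·y - 4, -2·x·y + 2·x - 4·y]].
At the point, J = [[-1.000, -1.000], [-3.000, -4.000]].
det J = 1.000.

1.000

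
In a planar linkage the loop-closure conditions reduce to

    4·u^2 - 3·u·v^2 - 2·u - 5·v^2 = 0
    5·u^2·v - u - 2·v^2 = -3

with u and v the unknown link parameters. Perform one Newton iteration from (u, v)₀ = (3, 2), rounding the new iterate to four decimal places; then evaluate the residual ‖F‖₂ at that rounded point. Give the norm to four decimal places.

26.1331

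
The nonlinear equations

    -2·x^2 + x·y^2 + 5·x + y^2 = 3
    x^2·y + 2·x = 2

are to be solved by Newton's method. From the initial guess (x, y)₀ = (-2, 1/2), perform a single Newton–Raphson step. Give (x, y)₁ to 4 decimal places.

(-0.3208, 1.5000)

At (-2, 1/2): F = (-21.2500, -4.0000).
Jacobian J = [[-4·x + y^2 + 5, 2·x·y + 2·y], [2·x·y + 2, x^2]].
At the point, J = [[13.2500, -1.0000], [0.0000, 4.0000]] (det J = 53.0000).
Solving J·Δ = −F gives Δ = (1.6792, 1.0000).
Then the next iterate is (x, y)₁ = (-0.3208, 1.5000).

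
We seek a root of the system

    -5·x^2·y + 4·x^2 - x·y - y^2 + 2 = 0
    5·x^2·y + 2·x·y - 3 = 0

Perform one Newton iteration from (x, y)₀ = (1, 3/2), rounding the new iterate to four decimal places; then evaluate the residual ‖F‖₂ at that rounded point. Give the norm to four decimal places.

At (1, 3/2): F = (-5.2500, 7.5000).
Jacobian J = [[-10·x·y + 8·x - y, -5·x^2 - x - 2·y], [10·x·y + 2·y, 5·x^2 + 2·x]].
At the point, J = [[-8.5000, -9.0000], [18.0000, 7.0000]] (det J = 102.5000).
Solving J·Δ = −F gives Δ = (-0.3000, -0.3000).
Then the next iterate is (x, y)₁ = (0.7000, 1.2000).
Re-evaluating at (0.7000, 1.2000): F = (-1.2600, 1.6200), so ‖F‖₂ = 2.0523.

2.0523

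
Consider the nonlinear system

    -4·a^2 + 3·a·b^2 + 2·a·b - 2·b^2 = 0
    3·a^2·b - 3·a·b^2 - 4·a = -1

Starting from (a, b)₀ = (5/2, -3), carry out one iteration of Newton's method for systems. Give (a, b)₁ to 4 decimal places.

At (5/2, -3): F = (9.5000, -132.7500).
Jacobian J = [[-8·a + 3·b^2 + 2·b, 6·a·b + 2·a - 4·b], [6·a·b - 3·b^2 - 4, 3·a^2 - 6·a·b]].
At the point, J = [[1.0000, -28.0000], [-76.0000, 63.7500]] (det J = -2064.2500).
Solving J·Δ = −F gives Δ = (-1.5073, 0.2855).
Then the next iterate is (a, b)₁ = (0.9927, -2.7145).

(0.9927, -2.7145)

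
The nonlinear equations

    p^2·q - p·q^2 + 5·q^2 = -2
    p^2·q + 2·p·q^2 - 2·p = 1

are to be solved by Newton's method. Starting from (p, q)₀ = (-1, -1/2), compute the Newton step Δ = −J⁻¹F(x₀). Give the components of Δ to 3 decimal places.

(36.000, 6.000)

At (-1, -1/2): F = (3.000, 0.000).
Jacobian J = [[2·p·q - q^2, p^2 - 2·p·q + 10·q], [2·p·q + 2·q^2 - 2, p^2 + 4·p·q]].
At the point, J = [[0.750, -5.000], [-0.500, 3.000]] (det J = -0.250).
Solving J·Δ = −F gives Δ = (36.000, 6.000).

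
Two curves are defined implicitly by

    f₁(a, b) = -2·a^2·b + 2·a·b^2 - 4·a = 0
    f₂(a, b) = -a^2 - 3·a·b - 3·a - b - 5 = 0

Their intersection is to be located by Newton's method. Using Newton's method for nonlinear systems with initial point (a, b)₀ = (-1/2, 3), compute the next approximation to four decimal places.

At (-1/2, 3): F = (-8.5000, -2.2500).
Jacobian J = [[-4·a·b + 2·b^2 - 4, -2·a^2 + 4·a·b], [-2·a - 3·b - 3, -3·a - 1]].
At the point, J = [[20.0000, -6.5000], [-11.0000, 0.5000]] (det J = -61.5000).
Solving J·Δ = −F gives Δ = (-0.3069, -2.2520).
Then the next iterate is (a, b)₁ = (-0.8069, 0.7480).

(-0.8069, 0.7480)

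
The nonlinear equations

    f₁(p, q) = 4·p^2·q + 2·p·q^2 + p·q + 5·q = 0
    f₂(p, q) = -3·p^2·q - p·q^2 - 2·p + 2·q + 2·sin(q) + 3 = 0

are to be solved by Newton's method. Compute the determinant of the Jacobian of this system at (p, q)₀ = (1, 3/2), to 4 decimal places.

J = [[8·p·q + 2·q^2 + q, 4·p^2 + 4·p·q + p + 5], [-6·p·q - q^2 - 2, -3·p^2 - 2·p·q + 2·cos(q) + 2]].
At the point, J = [[18.0000, 16.0000], [-13.2500, -3.858526]].
det J = 142.5465.

142.5465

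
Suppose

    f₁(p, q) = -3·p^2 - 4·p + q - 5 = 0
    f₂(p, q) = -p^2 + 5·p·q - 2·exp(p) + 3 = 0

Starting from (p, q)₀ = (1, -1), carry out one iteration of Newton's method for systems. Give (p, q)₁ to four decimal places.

(-0.5058, -3.0581)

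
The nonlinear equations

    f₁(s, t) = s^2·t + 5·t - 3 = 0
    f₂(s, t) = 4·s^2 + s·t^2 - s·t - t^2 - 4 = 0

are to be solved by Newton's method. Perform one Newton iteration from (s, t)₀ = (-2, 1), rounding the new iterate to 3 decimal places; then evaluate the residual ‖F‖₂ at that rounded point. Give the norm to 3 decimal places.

At (-2, 1): F = (6.000, 11.000).
Jacobian J = [[2·s·t, s^2 + 5], [8·s + t^2 - t, 2·s·t - s - 2·t]].
At the point, J = [[-4.000, 9.000], [-16.000, -4.000]] (det J = 160.000).
Solving J·Δ = −F gives Δ = (0.769, -0.325).
Then the next iterate is (s, t)₁ = (-1.231, 0.675).
Re-evaluating at (-1.231, 0.675): F = (1.39787, 1.87587), so ‖F‖₂ = 2.339.

2.339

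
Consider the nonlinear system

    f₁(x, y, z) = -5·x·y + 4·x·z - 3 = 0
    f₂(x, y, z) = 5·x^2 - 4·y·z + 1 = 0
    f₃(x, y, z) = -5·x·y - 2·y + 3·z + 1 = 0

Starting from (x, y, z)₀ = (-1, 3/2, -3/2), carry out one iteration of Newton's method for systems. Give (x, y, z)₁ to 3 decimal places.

(-1.193, -0.319, -0.497)

At (-1, 3/2, -3/2): F = (10.500, 15.000, 1.000).
Jacobian J = [[-5·y + 4·z, -5·x, 4·x], [10·x, -4·z, -4·y], [-5·y, -5·x - 2, 3]].
At the point, J = [[-13.500, 5.000, -4.000], [-10.000, 6.000, -6.000], [-7.500, 3.000, 3.000]] (det J = -171.000).
Solving J·Δ = −F gives Δ = (-0.193, -1.819, 1.003).
Then the next iterate is (x, y, z)₁ = (-1.193, -0.319, -0.497).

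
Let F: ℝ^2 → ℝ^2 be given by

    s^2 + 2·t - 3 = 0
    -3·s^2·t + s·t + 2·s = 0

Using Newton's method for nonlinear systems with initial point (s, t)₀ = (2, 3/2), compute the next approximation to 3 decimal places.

At (2, 3/2): F = (4.000, -11.000).
Jacobian J = [[2·s, 2], [-6·s·t + t + 2, -3·s^2 + s]].
At the point, J = [[4.000, 2.000], [-14.500, -10.000]] (det J = -11.000).
Solving J·Δ = −F gives Δ = (-1.636, 1.273).
Then the next iterate is (s, t)₁ = (0.364, 2.773).

(0.364, 2.773)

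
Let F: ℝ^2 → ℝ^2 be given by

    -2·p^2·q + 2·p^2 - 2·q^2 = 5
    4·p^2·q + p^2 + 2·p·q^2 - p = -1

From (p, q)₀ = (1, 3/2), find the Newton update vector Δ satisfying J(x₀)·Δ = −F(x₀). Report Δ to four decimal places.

(0.1083, -1.3396)

At (1, 3/2): F = (-10.5000, 11.5000).
Jacobian J = [[-4·p·q + 4·p, -2·p^2 - 4·q], [8·p·q + 2·p + 2·q^2 - 1, 4·p^2 + 4·p·q]].
At the point, J = [[-2.0000, -8.0000], [17.5000, 10.0000]] (det J = 120.0000).
Solving J·Δ = −F gives Δ = (0.1083, -1.3396).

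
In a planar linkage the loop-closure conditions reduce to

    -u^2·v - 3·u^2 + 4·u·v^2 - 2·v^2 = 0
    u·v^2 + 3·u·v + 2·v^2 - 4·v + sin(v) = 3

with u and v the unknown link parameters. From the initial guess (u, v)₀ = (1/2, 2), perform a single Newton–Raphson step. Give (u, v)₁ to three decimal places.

At (1/2, 2): F = (-1.250, 2.90930).
Jacobian J = [[-2·u·v - 6·u + 4·v^2, -u^2 + 8·u·v - 4·v], [v^2 + 3·v, 2·u·v + 3·u + 4·v + cos(v) - 4]].
At the point, J = [[11.000, -0.250], [10.000, 7.08385]] (det J = 80.42238).
Solving J·Δ = −F gives Δ = (0.101, -0.553).
Then the next iterate is (u, v)₁ = (0.601, 1.447).

(0.601, 1.447)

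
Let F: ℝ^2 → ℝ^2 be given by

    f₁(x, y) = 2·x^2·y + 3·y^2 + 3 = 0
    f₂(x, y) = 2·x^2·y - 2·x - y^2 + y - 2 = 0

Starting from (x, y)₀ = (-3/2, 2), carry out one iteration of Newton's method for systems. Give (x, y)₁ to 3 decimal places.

At (-3/2, 2): F = (24.000, 8.000).
Jacobian J = [[4·x·y, 2·x^2 + 6·y], [4·x·y - 2, 2·x^2 - 2·y + 1]].
At the point, J = [[-12.000, 16.500], [-14.000, 1.500]] (det J = 213.000).
Solving J·Δ = −F gives Δ = (0.451, -1.127).
Then the next iterate is (x, y)₁ = (-1.049, 0.873).

(-1.049, 0.873)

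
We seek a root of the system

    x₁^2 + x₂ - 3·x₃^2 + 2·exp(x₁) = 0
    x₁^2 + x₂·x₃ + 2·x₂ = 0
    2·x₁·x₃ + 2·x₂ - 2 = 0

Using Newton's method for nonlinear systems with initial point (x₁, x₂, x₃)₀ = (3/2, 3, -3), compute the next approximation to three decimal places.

At (3/2, 3, -3): F = (-12.78662, -0.750, -5.000).
Jacobian J = [[2·x₁ + 2·exp(x₁), 1, -6·x₃], [2·x₁, x₃ + 2, x₂], [2·x₃, 2, 2·x₁]].
At the point, J = [[11.96338, 1.000, 18.000], [3.000, -1.000, 3.000], [-6.000, 2.000, 3.000]] (det J = -134.67040).
Solving J·Δ = −F gives Δ = (-0.109, 1.090, 0.722).
Then the next iterate is (x₁, x₂, x₃)₁ = (1.391, 4.090, -2.278).

(1.391, 4.090, -2.278)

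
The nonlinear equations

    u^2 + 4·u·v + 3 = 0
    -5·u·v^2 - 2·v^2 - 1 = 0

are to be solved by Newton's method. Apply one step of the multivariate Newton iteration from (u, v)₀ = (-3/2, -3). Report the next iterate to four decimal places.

(0.6167, -4.4167)

At (-3/2, -3): F = (23.2500, 48.5000).
Jacobian J = [[2·u + 4·v, 4·u], [-5·v^2, -10·u·v - 4·v]].
At the point, J = [[-15.0000, -6.0000], [-45.0000, -33.0000]] (det J = 225.0000).
Solving J·Δ = −F gives Δ = (2.1167, -1.4167).
Then the next iterate is (u, v)₁ = (0.6167, -4.4167).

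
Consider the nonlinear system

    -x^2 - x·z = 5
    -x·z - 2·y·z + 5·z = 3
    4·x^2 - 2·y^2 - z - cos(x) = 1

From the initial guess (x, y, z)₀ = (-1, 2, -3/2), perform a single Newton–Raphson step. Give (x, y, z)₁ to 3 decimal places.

(-0.377, 0.142, 3.820)

At (-1, 2, -3/2): F = (-7.500, -6.000, -4.04030).
Jacobian J = [[-2·x - z, 0, -x], [-z, -2·z, -x - 2·y + 5], [8·x + sin(x), -4·y, -1]].
At the point, J = [[3.500, 0.000, 1.000], [1.500, 3.000, 2.000], [-8.84147, -8.000, -1.000]] (det J = 60.02441).
Solving J·Δ = −F gives Δ = (0.623, -1.858, 5.320).
Then the next iterate is (x, y, z)₁ = (-0.377, 0.142, 3.820).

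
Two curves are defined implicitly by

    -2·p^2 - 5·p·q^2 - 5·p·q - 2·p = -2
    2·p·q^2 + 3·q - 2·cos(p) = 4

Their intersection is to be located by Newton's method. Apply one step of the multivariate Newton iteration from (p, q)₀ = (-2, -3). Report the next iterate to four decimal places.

At (-2, -3): F = (58.0000, -48.167706).
Jacobian J = [[-4·p - 5·q^2 - 5·q - 2, -10·p·q - 5·p], [2·q^2 + 2·sin(p), 4·p·q + 3]].
At the point, J = [[-24.0000, -50.0000], [16.181405, 27.0000]] (det J = 161.070257).
Solving J·Δ = −F gives Δ = (5.2299, -1.3504).
Then the next iterate is (p, q)₁ = (3.2299, -4.3504).

(3.2299, -4.3504)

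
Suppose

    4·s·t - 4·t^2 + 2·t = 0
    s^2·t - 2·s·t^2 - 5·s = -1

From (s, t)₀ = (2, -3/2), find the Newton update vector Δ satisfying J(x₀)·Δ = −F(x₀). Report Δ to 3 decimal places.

(-0.588, 0.931)

At (2, -3/2): F = (-24.000, -24.000).
Jacobian J = [[4·t, 4·s - 8·t + 2], [2·s·t - 2·t^2 - 5, s^2 - 4·s·t]].
At the point, J = [[-6.000, 22.000], [-15.500, 16.000]] (det J = 245.000).
Solving J·Δ = −F gives Δ = (-0.588, 0.931).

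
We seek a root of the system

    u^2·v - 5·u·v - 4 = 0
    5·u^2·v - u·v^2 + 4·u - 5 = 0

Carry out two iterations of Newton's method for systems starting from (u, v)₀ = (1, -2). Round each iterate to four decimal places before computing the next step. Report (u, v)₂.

At (1, -2): F = (4.0000, -15.0000).
Jacobian J = [[2·u·v - 5·v, u^2 - 5·u], [10·u·v - v^2 + 4, 5·u^2 - 2·u·v]].
At the point, J = [[6.0000, -4.0000], [-20.0000, 9.0000]] (det J = -26.0000).
Solving J·Δ = −F gives Δ = (-0.9231, -0.3846).
Then the next iterate is (u, v)₁ = (0.0769, -2.3846).
Round to (0.0769, -2.3846) and repeat: F = (-3.097223, -5.200186), J = [[11.556249, -0.378586], [-3.520075, 0.396320]].
Δ = (0.9843, 21.8633), so (u, v)₂ = (1.0612, 19.4787).

(1.0612, 19.4787)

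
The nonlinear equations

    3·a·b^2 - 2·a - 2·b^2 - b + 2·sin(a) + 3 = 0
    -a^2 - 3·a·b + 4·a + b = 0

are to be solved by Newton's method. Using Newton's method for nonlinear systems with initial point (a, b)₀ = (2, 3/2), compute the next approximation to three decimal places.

(2.103, 0.707)

At (2, 3/2): F = (8.31859, -3.500).
Jacobian J = [[3·b^2 + 2·cos(a) - 2, 6·a·b - 4·b - 1], [-2·a - 3·b + 4, -3·a + 1]].
At the point, J = [[3.91771, 11.000], [-4.500, -5.000]] (det J = 29.91147).
Solving J·Δ = −F gives Δ = (0.103, -0.793).
Then the next iterate is (a, b)₁ = (2.103, 0.707).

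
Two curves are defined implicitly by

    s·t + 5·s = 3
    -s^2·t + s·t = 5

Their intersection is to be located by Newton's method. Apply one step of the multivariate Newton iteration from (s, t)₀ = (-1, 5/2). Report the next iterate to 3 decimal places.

(0.467, 3.000)

At (-1, 5/2): F = (-10.500, -10.000).
Jacobian J = [[t + 5, s], [-2·s·t + t, -s^2 + s]].
At the point, J = [[7.500, -1.000], [7.500, -2.000]] (det J = -7.500).
Solving J·Δ = −F gives Δ = (1.467, 0.500).
Then the next iterate is (s, t)₁ = (0.467, 3.000).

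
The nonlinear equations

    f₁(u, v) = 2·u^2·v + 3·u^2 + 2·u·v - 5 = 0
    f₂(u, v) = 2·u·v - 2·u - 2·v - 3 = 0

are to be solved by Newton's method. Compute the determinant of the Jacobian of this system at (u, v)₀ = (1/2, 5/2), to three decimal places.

-17.500

J = [[4·u·v + 6·u + 2·v, 2·u^2 + 2·u], [2·v - 2, 2·u - 2]].
At the point, J = [[13.000, 1.500], [3.000, -1.000]].
det J = -17.500.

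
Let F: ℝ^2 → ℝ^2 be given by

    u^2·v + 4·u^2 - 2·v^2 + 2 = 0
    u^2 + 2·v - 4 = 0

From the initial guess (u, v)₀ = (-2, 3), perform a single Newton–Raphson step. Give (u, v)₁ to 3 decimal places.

(-1.182, 1.636)

At (-2, 3): F = (12.000, 6.000).
Jacobian J = [[2·u·v + 8·u, u^2 - 4·v], [2·u, 2]].
At the point, J = [[-28.000, -8.000], [-4.000, 2.000]] (det J = -88.000).
Solving J·Δ = −F gives Δ = (0.818, -1.364).
Then the next iterate is (u, v)₁ = (-1.182, 1.636).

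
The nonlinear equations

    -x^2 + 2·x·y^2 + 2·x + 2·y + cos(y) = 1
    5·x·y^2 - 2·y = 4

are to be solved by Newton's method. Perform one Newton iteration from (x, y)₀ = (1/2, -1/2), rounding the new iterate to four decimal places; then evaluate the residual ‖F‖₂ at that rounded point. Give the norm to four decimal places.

At (1/2, -1/2): F = (-0.122417, -2.3750).
Jacobian J = [[-2·x + 2·y^2 + 2, 4·x·y - sin(y) + 2], [5·y^2, 10·x·y - 2]].
At the point, J = [[1.5000, 1.479426], [1.2500, -4.5000]] (det J = -8.599282).
Solving J·Δ = −F gives Δ = (0.4727, -0.3965).
Then the next iterate is (x, y)₁ = (0.9727, -0.8965).
Re-evaluating at (0.9727, -0.8965): F = (0.394144, 1.701855), so ‖F‖₂ = 1.7469.

1.7469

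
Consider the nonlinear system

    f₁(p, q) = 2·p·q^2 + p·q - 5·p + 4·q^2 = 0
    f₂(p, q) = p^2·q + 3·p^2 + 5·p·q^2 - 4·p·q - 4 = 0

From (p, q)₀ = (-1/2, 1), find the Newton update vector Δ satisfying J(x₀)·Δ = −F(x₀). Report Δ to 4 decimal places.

(-0.2500, -1.0000)

At (-1/2, 1): F = (5.0000, -3.5000).
Jacobian J = [[2·q^2 + q - 5, 4·p·q + p + 8·q], [2·p·q + 6·p + 5·q^2 - 4·q, p^2 + 10·p·q - 4·p]].
At the point, J = [[-2.0000, 5.5000], [-3.0000, -2.7500]] (det J = 22.0000).
Solving J·Δ = −F gives Δ = (-0.2500, -1.0000).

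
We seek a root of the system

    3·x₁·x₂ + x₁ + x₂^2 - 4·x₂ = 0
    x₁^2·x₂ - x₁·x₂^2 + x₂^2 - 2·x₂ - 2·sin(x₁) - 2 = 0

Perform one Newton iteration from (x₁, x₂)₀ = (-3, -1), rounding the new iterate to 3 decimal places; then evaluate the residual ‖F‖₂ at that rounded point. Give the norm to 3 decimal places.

At (-3, -1): F = (11.000, -4.71776).
Jacobian J = [[3·x₂ + 1, 3·x₁ + 2·x₂ - 4], [2·x₁·x₂ - x₂^2 - 2·cos(x₁), x₁^2 - 2·x₁·x₂ + 2·x₂ - 2]].
At the point, J = [[-2.000, -15.000], [6.97998, -1.000]] (det J = 106.69977).
Solving J·Δ = −F gives Δ = (0.766, 0.631).
Then the next iterate is (x₁, x₂)₁ = (-2.234, -0.369).
Re-evaluating at (-2.234, -0.369): F = (1.85120, -1.08720), so ‖F‖₂ = 2.147.

2.147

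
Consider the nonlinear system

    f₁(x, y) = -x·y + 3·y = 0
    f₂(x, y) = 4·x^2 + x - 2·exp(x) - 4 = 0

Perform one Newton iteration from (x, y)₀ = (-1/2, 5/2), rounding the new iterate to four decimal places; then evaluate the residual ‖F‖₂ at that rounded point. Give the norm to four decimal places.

5.7935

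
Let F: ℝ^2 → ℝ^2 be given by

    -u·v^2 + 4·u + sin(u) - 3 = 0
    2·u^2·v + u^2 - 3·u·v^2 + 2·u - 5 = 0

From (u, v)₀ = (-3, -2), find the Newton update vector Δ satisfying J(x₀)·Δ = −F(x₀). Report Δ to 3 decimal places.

(-0.286, -0.238)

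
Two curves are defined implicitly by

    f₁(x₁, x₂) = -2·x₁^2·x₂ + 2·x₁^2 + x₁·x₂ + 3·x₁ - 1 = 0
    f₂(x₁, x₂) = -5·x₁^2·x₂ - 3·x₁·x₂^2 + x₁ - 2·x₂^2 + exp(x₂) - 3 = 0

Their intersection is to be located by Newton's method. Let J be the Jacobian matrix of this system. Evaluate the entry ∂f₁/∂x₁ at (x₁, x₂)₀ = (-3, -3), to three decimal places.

-48.000

∂f₁/∂x₁ = -4·x₁·x₂ + 4·x₁ + x₂ + 3.
At (-3, -3) this is -48.000.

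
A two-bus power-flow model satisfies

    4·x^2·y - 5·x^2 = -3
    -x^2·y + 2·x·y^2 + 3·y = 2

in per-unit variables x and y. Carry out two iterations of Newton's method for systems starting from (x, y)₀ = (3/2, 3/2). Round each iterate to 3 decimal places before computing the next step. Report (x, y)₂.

At (3/2, 3/2): F = (5.250, 5.875).
Jacobian J = [[8·x·y - 10·x, 4·x^2], [-2·x·y + 2·y^2, -x^2 + 4·x·y + 3]].
At the point, J = [[3.000, 9.000], [0.000, 9.750]] (det J = 29.250).
Solving J·Δ = −F gives Δ = (0.058, -0.603).
Then the next iterate is (x, y)₁ = (1.558, 0.897).
Round to (1.558, 0.897) and repeat: F = (-0.42744, 1.02082), J = [[-4.39979, 9.70946], [-1.18583, 6.16274]].
Δ = (-0.804, -0.320), so (x, y)₂ = (0.754, 0.577).

(0.754, 0.577)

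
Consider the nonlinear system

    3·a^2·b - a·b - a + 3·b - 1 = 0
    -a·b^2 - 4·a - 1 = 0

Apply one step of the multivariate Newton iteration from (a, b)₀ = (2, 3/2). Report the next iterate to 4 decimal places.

At (2, 3/2): F = (16.5000, -13.5000).
Jacobian J = [[6·a·b - b - 1, 3·a^2 - a + 3], [-b^2 - 4, -2·a·b]].
At the point, J = [[15.5000, 13.0000], [-6.2500, -6.0000]] (det J = -11.7500).
Solving J·Δ = −F gives Δ = (6.5106, -9.0319).
Then the next iterate is (a, b)₁ = (8.5106, -7.5319).

(8.5106, -7.5319)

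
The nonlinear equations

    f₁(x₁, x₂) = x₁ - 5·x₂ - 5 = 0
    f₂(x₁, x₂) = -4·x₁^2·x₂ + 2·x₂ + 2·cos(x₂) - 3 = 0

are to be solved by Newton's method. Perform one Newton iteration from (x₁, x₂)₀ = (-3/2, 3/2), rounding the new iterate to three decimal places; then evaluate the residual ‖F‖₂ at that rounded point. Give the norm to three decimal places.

At (-3/2, 3/2): F = (-14.000, -13.35853).
Jacobian J = [[1, -5], [-8·x₁·x₂, -4·x₁^2 - 2·sin(x₂) + 2]].
At the point, J = [[1.000, -5.000], [18.000, -8.99499]] (det J = 81.00501).
Solving J·Δ = −F gives Δ = (-0.730, -2.946).
Then the next iterate is (x₁, x₂)₁ = (-2.230, -1.446).
Re-evaluating at (-2.230, -1.446): F = (0.000, 23.12020), so ‖F‖₂ = 23.120.

23.120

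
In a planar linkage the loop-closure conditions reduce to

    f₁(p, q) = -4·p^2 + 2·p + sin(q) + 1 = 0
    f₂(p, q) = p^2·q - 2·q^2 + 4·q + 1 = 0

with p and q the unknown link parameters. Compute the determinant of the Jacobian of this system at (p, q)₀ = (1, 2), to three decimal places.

19.665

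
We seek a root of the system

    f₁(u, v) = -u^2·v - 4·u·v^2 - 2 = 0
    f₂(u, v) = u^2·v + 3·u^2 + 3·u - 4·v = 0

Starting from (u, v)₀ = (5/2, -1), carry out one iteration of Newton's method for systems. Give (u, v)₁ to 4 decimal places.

(0.5570, -0.4405)

At (5/2, -1): F = (-5.7500, 24.0000).
Jacobian J = [[-2·u·v - 4·v^2, -u^2 - 8·u·v], [2·u·v + 6·u + 3, u^2 - 4]].
At the point, J = [[1.0000, 13.7500], [13.0000, 2.2500]] (det J = -176.5000).
Solving J·Δ = −F gives Δ = (-1.9430, 0.5595).
Then the next iterate is (u, v)₁ = (0.5570, -0.4405).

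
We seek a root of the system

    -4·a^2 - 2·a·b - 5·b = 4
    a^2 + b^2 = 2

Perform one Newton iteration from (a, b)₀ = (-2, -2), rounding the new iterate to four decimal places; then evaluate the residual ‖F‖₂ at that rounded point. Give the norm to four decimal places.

At (-2, -2): F = (-18.0000, 6.0000).
Jacobian J = [[-8·a - 2·b, -2·a - 5], [2·a, 2·b]].
At the point, J = [[20.0000, -1.0000], [-4.0000, -4.0000]] (det J = -84.0000).
Solving J·Δ = −F gives Δ = (0.9286, 0.5714).
Then the next iterate is (a, b)₁ = (-1.0714, -1.4286).
Re-evaluating at (-1.0714, -1.4286): F = (-4.509796, 1.188796), so ‖F‖₂ = 4.6638.

4.6638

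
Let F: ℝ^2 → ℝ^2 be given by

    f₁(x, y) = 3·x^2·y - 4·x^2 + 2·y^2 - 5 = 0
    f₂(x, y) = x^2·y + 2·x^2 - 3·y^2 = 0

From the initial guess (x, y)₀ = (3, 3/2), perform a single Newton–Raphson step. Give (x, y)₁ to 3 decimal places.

(1.821, 1.486)

At (3, 3/2): F = (4.000, 24.750).
Jacobian J = [[6·x·y - 8·x, 3·x^2 + 4·y], [2·x·y + 4·x, x^2 - 6·y]].
At the point, J = [[3.000, 33.000], [21.000, 0.000]] (det J = -693.000).
Solving J·Δ = −F gives Δ = (-1.179, -0.014).
Then the next iterate is (x, y)₁ = (1.821, 1.486).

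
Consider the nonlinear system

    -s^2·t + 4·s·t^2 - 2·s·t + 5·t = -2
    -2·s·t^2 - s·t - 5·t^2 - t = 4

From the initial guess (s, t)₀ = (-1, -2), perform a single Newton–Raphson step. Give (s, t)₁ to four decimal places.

At (-1, -2): F = (-26.0000, -16.0000).
Jacobian J = [[-2·s·t + 4·t^2 - 2·t, -s^2 + 8·s·t - 2·s + 5], [-2·t^2 - t, -4·s·t - s - 10·t - 1]].
At the point, J = [[16.0000, 22.0000], [-6.0000, 12.0000]] (det J = 324.0000).
Solving J·Δ = −F gives Δ = (-0.1235, 1.2716).
Then the next iterate is (s, t)₁ = (-1.1235, -0.7284).

(-1.1235, -0.7284)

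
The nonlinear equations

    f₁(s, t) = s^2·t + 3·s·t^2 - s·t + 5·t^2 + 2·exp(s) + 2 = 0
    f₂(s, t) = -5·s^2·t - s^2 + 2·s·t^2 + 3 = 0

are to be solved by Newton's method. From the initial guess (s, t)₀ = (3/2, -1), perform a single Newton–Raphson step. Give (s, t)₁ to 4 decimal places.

At (3/2, -1): F = (19.713378, 15.0000).
Jacobian J = [[2·s·t + 3·t^2 - t + 2·exp(s), s^2 + 6·s·t - s + 10·t], [-10·s·t - 2·s + 2·t^2, -5·s^2 + 4·s·t]].
At the point, J = [[9.963378, -18.2500], [14.0000, -17.2500]] (det J = 83.631727).
Solving J·Δ = −F gives Δ = (0.7928, 1.5130).
Then the next iterate is (s, t)₁ = (2.2928, 0.5130).

(2.2928, 0.5130)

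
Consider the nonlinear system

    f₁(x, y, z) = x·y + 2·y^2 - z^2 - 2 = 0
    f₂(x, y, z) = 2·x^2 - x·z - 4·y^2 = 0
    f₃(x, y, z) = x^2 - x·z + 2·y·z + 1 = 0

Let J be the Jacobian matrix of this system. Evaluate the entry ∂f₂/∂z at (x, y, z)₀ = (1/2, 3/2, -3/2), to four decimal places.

-0.5000

∂f₂/∂z = -x.
At (1/2, 3/2, -3/2) this is -0.5000.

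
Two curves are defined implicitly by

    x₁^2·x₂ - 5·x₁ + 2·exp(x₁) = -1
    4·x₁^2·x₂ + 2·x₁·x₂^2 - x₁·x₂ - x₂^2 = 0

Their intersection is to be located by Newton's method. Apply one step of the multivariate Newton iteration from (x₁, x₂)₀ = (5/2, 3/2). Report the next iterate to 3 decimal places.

At (5/2, 3/2): F = (22.23999, 42.750).
Jacobian J = [[2·x₁·x₂ + 2·exp(x₁) - 5, x₁^2], [8·x₁·x₂ + 2·x₂^2 - x₂, 4·x₁^2 + 4·x₁·x₂ - x₁ - 2·x₂]].
At the point, J = [[26.86499, 6.250], [33.000, 34.500]] (det J = 720.59208).
Solving J·Δ = −F gives Δ = (-0.694, -0.575).
Then the next iterate is (x₁, x₂)₁ = (1.806, 0.925).

(1.806, 0.925)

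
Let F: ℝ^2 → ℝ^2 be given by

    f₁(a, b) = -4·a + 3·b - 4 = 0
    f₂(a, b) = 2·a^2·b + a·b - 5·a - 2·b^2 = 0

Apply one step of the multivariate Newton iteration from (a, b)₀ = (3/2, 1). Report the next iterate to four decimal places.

(1.2500, 3.0000)

At (3/2, 1): F = (-7.0000, -3.5000).
Jacobian J = [[-4, 3], [4·a·b + b - 5, 2·a^2 + a - 4·b]].
At the point, J = [[-4.0000, 3.0000], [2.0000, 2.0000]] (det J = -14.0000).
Solving J·Δ = −F gives Δ = (-0.2500, 2.0000).
Then the next iterate is (a, b)₁ = (1.2500, 3.0000).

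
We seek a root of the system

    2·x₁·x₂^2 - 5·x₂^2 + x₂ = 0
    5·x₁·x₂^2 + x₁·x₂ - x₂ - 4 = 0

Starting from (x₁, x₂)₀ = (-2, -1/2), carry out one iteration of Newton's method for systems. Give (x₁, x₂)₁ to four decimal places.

At (-2, -1/2): F = (-2.7500, -5.0000).
Jacobian J = [[2·x₂^2, 4·x₁·x₂ - 10·x₂ + 1], [5·x₂^2 + x₂, 10·x₁·x₂ + x₁ - 1]].
At the point, J = [[0.5000, 10.0000], [0.7500, 7.0000]] (det J = -4.0000).
Solving J·Δ = −F gives Δ = (7.6875, -0.1094).
Then the next iterate is (x₁, x₂)₁ = (5.6875, -0.6094).

(5.6875, -0.6094)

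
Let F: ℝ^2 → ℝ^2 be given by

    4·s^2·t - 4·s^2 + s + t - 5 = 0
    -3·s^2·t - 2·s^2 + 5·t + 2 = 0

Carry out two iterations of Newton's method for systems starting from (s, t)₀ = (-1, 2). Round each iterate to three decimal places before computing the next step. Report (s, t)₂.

(-1.218, 1.753)

At (-1, 2): F = (0.000, 4.000).
Jacobian J = [[8·s·t - 8·s + 1, 4·s^2 + 1], [-6·s·t - 4·s, -3·s^2 + 5]].
At the point, J = [[-7.000, 5.000], [16.000, 2.000]] (det J = -94.000).
Solving J·Δ = −F gives Δ = (-0.213, -0.298).
Then the next iterate is (s, t)₁ = (-1.213, 1.702).
Round to (-1.213, 1.702) and repeat: F = (-0.37940, 0.05445), J = [[-5.81221, 6.88548], [17.23916, 0.58589]].
Δ = (-0.005, 0.051), so (s, t)₂ = (-1.218, 1.753).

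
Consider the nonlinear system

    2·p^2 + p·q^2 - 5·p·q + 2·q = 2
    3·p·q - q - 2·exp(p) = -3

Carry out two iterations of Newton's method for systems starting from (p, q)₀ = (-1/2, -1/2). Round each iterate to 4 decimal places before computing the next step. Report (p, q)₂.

At (-1/2, -1/2): F = (-3.8750, 3.036939).
Jacobian J = [[4·p + q^2 - 5·q, 2·p·q - 5·p + 2], [3·q - 2·exp(p), 3·p - 1]].
At the point, J = [[0.7500, 5.0000], [-2.713061, -2.5000]] (det J = 11.690307).
Solving J·Δ = −F gives Δ = (0.4702, 0.7045).
Then the next iterate is (p, q)₁ = (-0.0298, 0.2045).
Round to (-0.0298, 0.2045) and repeat: F = (-1.560000, 0.835938), J = [[-1.099880, 2.136812], [-1.327779, -1.0894]].
Δ = (0.0215, 0.7411), so (p, q)₂ = (-0.0083, 0.9456).

(-0.0083, 0.9456)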